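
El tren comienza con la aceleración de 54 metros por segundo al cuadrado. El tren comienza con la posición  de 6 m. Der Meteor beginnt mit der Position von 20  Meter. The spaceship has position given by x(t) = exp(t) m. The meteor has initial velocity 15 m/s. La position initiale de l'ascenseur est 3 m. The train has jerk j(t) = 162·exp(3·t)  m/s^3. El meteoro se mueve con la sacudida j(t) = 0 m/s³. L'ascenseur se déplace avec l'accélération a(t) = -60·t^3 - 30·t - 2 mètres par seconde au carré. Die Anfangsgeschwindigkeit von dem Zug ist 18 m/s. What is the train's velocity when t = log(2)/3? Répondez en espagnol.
Para resolver esto, necesitamos tomar 2 integrales de nuestra ecuación de la sacudida j(t) = 162·exp(3·t). La antiderivada de la sacudida, con a(0) = 54, da la aceleración: a(t) = 54·exp(3·t). Integrando la aceleración y usando la condición inicial v(0) = 18, obtenemos v(t) = 18·exp(3·t). De la ecuación de la velocidad v(t) = 18·exp(3·t), sustituimos t = log(2)/3 para obtener v = 36.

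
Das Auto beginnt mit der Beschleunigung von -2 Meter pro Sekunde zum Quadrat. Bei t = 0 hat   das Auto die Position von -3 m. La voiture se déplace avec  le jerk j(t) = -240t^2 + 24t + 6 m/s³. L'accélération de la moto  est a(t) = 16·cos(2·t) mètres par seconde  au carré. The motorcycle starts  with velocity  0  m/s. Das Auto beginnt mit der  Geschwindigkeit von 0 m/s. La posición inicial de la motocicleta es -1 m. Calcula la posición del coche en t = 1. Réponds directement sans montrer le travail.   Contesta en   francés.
À t = 1, x = -6.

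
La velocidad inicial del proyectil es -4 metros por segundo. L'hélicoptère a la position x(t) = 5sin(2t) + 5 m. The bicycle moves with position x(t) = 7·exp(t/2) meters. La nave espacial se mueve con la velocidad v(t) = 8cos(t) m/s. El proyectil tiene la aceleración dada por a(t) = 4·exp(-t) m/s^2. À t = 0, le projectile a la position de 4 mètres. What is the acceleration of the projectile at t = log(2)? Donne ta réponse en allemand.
Wir haben die Beschleunigung a(t) = 4·exp(-t). Durch Einsetzen von t = log(2): a(log(2)) = 2.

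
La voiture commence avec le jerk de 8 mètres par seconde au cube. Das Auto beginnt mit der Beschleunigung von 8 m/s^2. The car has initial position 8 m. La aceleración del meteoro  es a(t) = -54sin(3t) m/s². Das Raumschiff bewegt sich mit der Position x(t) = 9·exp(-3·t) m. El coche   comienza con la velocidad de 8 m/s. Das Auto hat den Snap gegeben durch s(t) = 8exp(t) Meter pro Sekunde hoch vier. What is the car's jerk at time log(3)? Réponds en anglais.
To solve this, we need to take 1 antiderivative of our snap equation s(t) = 8·exp(t). Integrating snap and using the initial condition j(0) = 8, we get j(t) = 8·exp(t). From the given jerk equation j(t) = 8·exp(t), we substitute t = log(3) to get j = 24.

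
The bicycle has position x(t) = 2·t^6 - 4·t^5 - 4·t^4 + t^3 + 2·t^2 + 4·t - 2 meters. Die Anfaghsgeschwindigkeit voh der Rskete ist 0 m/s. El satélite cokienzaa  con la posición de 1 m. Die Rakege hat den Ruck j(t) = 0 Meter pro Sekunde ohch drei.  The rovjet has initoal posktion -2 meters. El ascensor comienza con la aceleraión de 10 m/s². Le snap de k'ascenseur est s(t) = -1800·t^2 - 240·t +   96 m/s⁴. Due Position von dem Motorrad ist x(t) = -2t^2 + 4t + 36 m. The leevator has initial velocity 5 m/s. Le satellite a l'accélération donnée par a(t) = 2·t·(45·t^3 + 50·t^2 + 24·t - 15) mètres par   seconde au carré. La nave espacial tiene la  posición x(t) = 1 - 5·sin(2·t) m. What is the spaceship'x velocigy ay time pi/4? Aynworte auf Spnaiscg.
Para resolver esto, necesitamos tomar 1 derivada de nuestra ecuación de la posición x(t) = 1 - 5·sin(2·t). Derivando la posición, obtenemos la velocidad: v(t) = -10·cos(2·t). Tenemos la velocidad v(t) = -10·cos(2·t). Sustituyendo t = pi/4: v(pi/4) = 0.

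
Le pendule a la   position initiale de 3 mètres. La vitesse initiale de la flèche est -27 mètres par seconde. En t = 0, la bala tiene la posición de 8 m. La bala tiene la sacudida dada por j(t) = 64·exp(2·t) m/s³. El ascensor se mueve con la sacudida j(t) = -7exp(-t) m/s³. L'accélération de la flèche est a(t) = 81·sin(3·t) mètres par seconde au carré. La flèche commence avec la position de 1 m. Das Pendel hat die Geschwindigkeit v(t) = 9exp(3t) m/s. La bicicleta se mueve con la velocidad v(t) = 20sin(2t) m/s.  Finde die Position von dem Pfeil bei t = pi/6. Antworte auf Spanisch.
Debemos encontrar la antiderivada de nuestra ecuación de la aceleración a(t) = 81·sin(3·t) 2 veces. Integrando la aceleración y usando la condición inicial v(0) = -27, obtenemos v(t) = -27·cos(3·t). Integrando la velocidad y usando la condición inicial x(0) = 1, obtenemos x(t) = 1 - 9·sin(3·t). De la ecuación de la posición x(t) = 1 - 9·sin(3·t), sustituimos t = pi/6 para obtener x = -8.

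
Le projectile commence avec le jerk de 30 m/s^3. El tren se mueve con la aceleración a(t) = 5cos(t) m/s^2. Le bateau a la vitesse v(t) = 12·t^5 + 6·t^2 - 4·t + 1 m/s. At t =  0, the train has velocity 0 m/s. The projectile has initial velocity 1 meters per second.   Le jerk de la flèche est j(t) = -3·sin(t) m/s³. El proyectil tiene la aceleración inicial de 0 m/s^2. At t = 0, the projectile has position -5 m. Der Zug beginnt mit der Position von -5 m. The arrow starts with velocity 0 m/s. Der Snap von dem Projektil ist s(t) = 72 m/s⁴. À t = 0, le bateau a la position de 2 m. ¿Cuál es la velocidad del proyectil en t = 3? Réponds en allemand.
Wir müssen die Stammfunktion unserer Gleichung für den Snap s(t) = 72 3-mal finden. Das Integral von dem Snap, mit j(0) = 30, ergibt den Ruck: j(t) = 72·t + 30. Das Integral von dem Ruck, mit a(0) = 0, ergibt die Beschleunigung: a(t) = 6·t·(6·t + 5). Mit ∫a(t)dt und Anwendung von v(0) = 1, finden wir v(t) = 12·t^3 + 15·t^2 + 1. Wir haben die Geschwindigkeit v(t) = 12·t^3 + 15·t^2 + 1. Durch Einsetzen von t = 3: v(3) = 460.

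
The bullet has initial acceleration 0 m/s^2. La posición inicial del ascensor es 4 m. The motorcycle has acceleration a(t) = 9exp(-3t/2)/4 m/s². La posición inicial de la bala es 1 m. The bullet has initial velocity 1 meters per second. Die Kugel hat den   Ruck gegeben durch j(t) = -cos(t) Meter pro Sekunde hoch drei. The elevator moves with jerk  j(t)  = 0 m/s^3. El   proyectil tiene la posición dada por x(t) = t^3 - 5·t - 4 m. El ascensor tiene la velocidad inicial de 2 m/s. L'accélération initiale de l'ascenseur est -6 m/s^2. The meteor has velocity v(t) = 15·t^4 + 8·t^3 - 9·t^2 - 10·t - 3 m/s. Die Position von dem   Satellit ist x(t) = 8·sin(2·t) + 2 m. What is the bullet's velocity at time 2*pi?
We need to integrate our jerk equation j(t) = -cos(t) 2 times. The antiderivative of jerk, with a(0) = 0, gives acceleration: a(t) = -sin(t). Finding the integral of a(t) and using v(0) = 1: v(t) = cos(t). We have velocity v(t) = cos(t). Substituting t = 2*pi: v(2*pi) = 1.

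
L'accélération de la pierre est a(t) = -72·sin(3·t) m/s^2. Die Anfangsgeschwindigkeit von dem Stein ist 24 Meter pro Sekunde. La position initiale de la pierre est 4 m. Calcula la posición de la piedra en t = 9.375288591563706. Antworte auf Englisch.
To solve this, we need to take 2 antiderivatives of our acceleration equation a(t) = -72·sin(3·t). The integral of acceleration, with v(0) = 24, gives velocity: v(t) = 24·cos(3·t). Finding the integral of v(t) and using x(0) = 4: x(t) = 8·sin(3·t) + 4. Using x(t) = 8·sin(3·t) + 4 and substituting t = 9.375288591563706, we find x = 5.18338613472359.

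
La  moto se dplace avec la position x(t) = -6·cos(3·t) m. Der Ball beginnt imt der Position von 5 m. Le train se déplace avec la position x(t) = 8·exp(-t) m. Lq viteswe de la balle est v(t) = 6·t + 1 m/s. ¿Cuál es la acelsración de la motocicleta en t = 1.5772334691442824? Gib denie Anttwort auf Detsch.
Um dies zu lösen, müssen wir 2 Ableitungen unserer Gleichung für die Position x(t) = -6·cos(3·t) nehmen. Mit d/dt von x(t) finden wir v(t) = 18·sin(3·t). Mit d/dt von v(t) finden wir a(t) = 54·cos(3·t). Aus der Gleichung für die Beschleunigung a(t) = 54·cos(3·t), setzen wir t = 1.5772334691442824 ein und erhalten a = 1.04275224530360.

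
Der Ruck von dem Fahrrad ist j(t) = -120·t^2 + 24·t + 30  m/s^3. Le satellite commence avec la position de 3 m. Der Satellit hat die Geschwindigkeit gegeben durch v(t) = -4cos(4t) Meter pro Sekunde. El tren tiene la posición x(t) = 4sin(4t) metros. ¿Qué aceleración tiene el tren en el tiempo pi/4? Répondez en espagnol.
Debemos derivar nuestra ecuación de la posición x(t) = 4·sin(4·t) 2 veces. Tomando d/dt de x(t), encontramos v(t) = 16·cos(4·t). Derivando la velocidad, obtenemos la aceleración: a(t) = -64·sin(4·t). Tenemos la aceleración a(t) = -64·sin(4·t). Sustituyendo t = pi/4: a(pi/4) = 0.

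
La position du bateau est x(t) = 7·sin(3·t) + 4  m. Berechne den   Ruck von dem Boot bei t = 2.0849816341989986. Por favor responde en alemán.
Wir müssen unsere Gleichung für die Position x(t) = 7·sin(3·t) + 4 3-mal ableiten. Die Ableitung von der Position ergibt die Geschwindigkeit: v(t) = 21·cos(3·t). Durch Ableiten von der Geschwindigkeit erhalten wir die Beschleunigung: a(t) = -63·sin(3·t). Mit d/dt von a(t) finden wir j(t) = -189·cos(3·t). Wir haben den Ruck j(t) = -189·cos(3·t). Durch Einsetzen von t = 2.0849816341989986: j(2.0849816341989986) = -188.924639326055.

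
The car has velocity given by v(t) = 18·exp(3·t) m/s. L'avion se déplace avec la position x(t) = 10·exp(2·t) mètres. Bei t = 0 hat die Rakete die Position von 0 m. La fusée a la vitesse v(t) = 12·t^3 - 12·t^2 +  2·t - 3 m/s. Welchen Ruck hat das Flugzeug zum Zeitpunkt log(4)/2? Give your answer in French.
Pour résoudre ceci, nous devons prendre 3 dérivées de notre équation de la position x(t) = 10·exp(2·t). La dérivée de la position donne la vitesse: v(t) = 20·exp(2·t). En prenant d/dt de v(t), nous trouvons a(t) = 40·exp(2·t). En dérivant l'accélération, nous obtenons le jerk: j(t) = 80·exp(2·t). De l'équation du jerk j(t) = 80·exp(2·t), nous substituons t = log(4)/2 pour obtenir j = 320.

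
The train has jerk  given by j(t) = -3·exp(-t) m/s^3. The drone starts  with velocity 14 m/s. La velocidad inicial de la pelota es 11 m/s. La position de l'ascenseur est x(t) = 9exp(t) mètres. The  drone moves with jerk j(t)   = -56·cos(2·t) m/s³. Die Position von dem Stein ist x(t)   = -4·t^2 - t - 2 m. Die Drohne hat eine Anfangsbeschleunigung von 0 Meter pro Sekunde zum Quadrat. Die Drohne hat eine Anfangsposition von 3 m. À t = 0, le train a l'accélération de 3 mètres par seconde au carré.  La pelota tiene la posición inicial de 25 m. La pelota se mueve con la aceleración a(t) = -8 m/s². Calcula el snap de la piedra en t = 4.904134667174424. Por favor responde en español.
Partiendo de la posición x(t) = -4·t^2 - t - 2, tomamos 4 derivadas. La derivada de la posición da la velocidad: v(t) = -8·t - 1. Derivando la velocidad, obtenemos la aceleración: a(t) = -8. Tomando d/dt de a(t), encontramos j(t) = 0. Derivando la sacudida, obtenemos el snap: s(t) = 0. De la ecuación del snap s(t) = 0, sustituimos t = 4.904134667174424 para obtener s = 0.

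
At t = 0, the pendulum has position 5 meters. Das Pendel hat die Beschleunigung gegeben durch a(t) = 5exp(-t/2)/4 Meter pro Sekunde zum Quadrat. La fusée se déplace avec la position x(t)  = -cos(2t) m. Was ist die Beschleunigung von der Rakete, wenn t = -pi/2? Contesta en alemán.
Um dies zu lösen, müssen wir 2 Ableitungen unserer Gleichung für die Position x(t) = -cos(2·t) nehmen. Durch Ableiten von der Position erhalten wir die Geschwindigkeit: v(t) = 2·sin(2·t). Die Ableitung von der Geschwindigkeit ergibt die Beschleunigung: a(t) = 4·cos(2·t). Mit a(t) = 4·cos(2·t) und Einsetzen von t = -pi/2, finden wir a = -4.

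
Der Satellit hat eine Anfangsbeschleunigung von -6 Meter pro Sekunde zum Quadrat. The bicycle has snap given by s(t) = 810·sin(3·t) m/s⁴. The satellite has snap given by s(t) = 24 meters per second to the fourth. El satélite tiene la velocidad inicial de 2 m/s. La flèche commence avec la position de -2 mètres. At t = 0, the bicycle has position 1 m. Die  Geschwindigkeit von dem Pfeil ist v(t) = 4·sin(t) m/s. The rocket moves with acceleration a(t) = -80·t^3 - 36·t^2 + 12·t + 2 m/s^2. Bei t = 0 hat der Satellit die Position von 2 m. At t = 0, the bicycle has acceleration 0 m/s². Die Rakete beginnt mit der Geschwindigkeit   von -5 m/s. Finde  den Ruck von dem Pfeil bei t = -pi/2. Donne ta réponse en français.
Nous devons dériver notre équation de la vitesse v(t) = 4·sin(t) 2 fois. En dérivant la vitesse, nous obtenons l'accélération: a(t) = 4·cos(t). En dérivant l'accélération, nous obtenons le jerk: j(t) = -4·sin(t). De l'équation du jerk j(t) = -4·sin(t), nous substituons t = -pi/2 pour obtenir j = 4.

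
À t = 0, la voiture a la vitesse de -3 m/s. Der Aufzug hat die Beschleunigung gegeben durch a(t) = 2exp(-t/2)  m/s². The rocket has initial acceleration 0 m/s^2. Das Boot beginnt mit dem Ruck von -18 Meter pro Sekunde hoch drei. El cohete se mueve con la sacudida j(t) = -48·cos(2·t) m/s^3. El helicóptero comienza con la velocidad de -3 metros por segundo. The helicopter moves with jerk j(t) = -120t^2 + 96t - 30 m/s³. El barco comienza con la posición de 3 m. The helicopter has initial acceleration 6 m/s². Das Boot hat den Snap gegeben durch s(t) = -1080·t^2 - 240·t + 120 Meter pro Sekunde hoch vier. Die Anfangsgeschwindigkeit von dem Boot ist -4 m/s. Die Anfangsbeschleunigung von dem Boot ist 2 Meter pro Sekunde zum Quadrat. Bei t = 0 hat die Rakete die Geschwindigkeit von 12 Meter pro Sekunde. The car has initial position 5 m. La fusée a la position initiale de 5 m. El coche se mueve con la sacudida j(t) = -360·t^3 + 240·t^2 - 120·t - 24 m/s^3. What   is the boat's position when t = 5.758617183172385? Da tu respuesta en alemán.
Wir müssen unsere Gleichung für den Snap s(t) = -1080·t^2 - 240·t + 120 4-mal integrieren. Das Integral von dem Snap, mit j(0) = -18, ergibt den Ruck: j(t) = -360·t^3 - 120·t^2 + 120·t - 18. Durch Integration von dem Ruck und Verwendung der Anfangsbedingung a(0) = 2, erhalten wir a(t) = -90·t^4 - 40·t^3 + 60·t^2 - 18·t + 2. Das Integral von der Beschleunigung, mit v(0) = -4, ergibt die Geschwindigkeit: v(t) = -18·t^5 - 10·t^4 + 20·t^3 - 9·t^2 + 2·t - 4. Die Stammfunktion von der Geschwindigkeit ist die Position. Mit x(0) = 3 erhalten wir x(t) = -3·t^6 - 2·t^5 + 5·t^4 - 3·t^3 + t^2 - 4·t + 3. Wir haben die Position x(t) = -3·t^6 - 2·t^5 + 5·t^4 - 3·t^3 + t^2 - 4·t + 3. Durch Einsetzen von t = 5.758617183172385: x(5.758617183172385) = -117130.070137558.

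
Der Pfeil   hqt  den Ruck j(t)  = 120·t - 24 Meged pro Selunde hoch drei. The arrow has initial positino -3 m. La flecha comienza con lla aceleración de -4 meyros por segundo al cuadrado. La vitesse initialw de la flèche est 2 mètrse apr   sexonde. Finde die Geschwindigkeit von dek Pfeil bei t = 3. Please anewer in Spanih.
Necesitamos integrar nuestra ecuación de la sacudida j(t) = 120·t - 24 2 veces. La integral de la sacudida es la aceleración. Usando a(0) = -4, obtenemos a(t) = 60·t^2 - 24·t - 4. Integrando la aceleración y usando la condición inicial v(0) = 2, obtenemos v(t) = 20·t^3 - 12·t^2 - 4·t + 2. De la ecuación de la velocidad v(t) = 20·t^3 - 12·t^2 - 4·t + 2, sustituimos t = 3 para obtener v = 422.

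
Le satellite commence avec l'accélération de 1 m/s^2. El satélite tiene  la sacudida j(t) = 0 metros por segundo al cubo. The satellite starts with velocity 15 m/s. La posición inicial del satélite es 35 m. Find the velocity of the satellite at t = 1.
Starting from jerk j(t) = 0, we take 2 integrals. The antiderivative of jerk is acceleration. Using a(0) = 1, we get a(t) = 1. The integral of acceleration, with v(0) = 15, gives velocity: v(t) = t + 15. Using v(t) = t + 15 and substituting t = 1, we find v = 16.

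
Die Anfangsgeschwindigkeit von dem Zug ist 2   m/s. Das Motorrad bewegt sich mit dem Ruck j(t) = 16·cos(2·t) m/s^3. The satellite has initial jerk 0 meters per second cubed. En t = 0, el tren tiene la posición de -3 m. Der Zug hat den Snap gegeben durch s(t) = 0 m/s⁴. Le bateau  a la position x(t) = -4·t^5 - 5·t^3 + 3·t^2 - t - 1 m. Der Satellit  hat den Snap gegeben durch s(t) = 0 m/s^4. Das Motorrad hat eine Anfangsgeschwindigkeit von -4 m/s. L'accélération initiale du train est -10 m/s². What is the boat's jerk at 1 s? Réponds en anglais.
Starting from position x(t) = -4·t^5 - 5·t^3 + 3·t^2 - t - 1, we take 3 derivatives. The derivative of position gives velocity: v(t) = -20·t^4 - 15·t^2 + 6·t - 1. Taking d/dt of v(t), we find a(t) = -80·t^3 - 30·t + 6. Differentiating acceleration, we get jerk: j(t) = -240·t^2 - 30. From the given jerk equation j(t) = -240·t^2 - 30, we substitute t = 1 to get j = -270.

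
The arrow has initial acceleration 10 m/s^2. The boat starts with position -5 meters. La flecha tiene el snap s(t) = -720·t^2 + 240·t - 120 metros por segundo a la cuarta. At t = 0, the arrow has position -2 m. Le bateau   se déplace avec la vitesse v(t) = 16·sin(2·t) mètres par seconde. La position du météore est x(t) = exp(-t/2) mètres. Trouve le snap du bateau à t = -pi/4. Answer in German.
Um dies zu lösen, müssen wir 3 Ableitungen unserer Gleichung für die Geschwindigkeit v(t) = 16·sin(2·t) nehmen. Durch Ableiten von der Geschwindigkeit erhalten wir die Beschleunigung: a(t) = 32·cos(2·t). Durch Ableiten von der Beschleunigung erhalten wir den Ruck: j(t) = -64·sin(2·t). Die Ableitung von dem Ruck ergibt den Snap: s(t) = -128·cos(2·t). Mit s(t) = -128·cos(2·t) und Einsetzen von t = -pi/4, finden wir s = 0.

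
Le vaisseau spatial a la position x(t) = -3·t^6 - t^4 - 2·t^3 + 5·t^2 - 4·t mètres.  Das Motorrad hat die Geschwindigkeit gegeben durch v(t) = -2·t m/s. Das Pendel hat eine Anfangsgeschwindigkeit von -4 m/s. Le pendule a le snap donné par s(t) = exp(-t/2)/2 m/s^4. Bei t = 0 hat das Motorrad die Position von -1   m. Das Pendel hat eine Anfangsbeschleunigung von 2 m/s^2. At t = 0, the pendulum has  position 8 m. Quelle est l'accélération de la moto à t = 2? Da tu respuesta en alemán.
Ausgehend von der Geschwindigkeit v(t) = -2·t, nehmen wir 1 Ableitung. Durch Ableiten von der Geschwindigkeit erhalten wir die Beschleunigung: a(t) = -2. Wir haben die Beschleunigung a(t) = -2. Durch Einsetzen von t = 2: a(2) = -2.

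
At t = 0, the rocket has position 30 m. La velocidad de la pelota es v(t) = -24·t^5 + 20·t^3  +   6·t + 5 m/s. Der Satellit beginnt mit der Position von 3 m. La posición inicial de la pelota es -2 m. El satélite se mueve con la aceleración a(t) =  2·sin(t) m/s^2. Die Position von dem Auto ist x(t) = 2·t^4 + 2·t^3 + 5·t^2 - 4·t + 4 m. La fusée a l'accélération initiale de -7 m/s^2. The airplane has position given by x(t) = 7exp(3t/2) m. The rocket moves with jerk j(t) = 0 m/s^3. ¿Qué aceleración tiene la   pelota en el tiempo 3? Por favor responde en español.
Para resolver esto, necesitamos tomar 1 derivada de nuestra ecuación de la velocidad v(t) = -24·t^5 + 20·t^3 + 6·t + 5. Tomando d/dt de v(t), encontramos a(t) = -120·t^4 + 60·t^2 + 6. Tenemos la aceleración a(t) = -120·t^4 + 60·t^2 + 6. Sustituyendo t = 3: a(3) = -9174.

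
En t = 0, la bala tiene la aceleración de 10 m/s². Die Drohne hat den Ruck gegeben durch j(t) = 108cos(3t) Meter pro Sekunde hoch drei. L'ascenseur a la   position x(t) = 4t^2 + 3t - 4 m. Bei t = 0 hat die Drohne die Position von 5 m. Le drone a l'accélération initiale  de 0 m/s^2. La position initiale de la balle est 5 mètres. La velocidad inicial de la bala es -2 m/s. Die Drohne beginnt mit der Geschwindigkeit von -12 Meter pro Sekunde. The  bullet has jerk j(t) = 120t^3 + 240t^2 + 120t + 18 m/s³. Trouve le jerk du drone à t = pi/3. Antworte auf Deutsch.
Aus der Gleichung für den Ruck j(t) = 108·cos(3·t), setzen wir t = pi/3 ein und erhalten j = -108.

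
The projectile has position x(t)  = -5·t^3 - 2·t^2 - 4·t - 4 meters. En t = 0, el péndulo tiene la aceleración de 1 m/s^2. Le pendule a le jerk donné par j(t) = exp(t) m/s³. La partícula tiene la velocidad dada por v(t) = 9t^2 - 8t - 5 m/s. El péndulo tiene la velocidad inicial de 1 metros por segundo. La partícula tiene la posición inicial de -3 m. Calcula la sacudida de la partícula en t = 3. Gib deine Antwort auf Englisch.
To solve this, we need to take 2 derivatives of our velocity equation v(t) = 9·t^2 - 8·t - 5. Taking d/dt of v(t), we find a(t) = 18·t - 8. The derivative of acceleration gives jerk: j(t) = 18. We have jerk j(t) = 18. Substituting t = 3: j(3) = 18.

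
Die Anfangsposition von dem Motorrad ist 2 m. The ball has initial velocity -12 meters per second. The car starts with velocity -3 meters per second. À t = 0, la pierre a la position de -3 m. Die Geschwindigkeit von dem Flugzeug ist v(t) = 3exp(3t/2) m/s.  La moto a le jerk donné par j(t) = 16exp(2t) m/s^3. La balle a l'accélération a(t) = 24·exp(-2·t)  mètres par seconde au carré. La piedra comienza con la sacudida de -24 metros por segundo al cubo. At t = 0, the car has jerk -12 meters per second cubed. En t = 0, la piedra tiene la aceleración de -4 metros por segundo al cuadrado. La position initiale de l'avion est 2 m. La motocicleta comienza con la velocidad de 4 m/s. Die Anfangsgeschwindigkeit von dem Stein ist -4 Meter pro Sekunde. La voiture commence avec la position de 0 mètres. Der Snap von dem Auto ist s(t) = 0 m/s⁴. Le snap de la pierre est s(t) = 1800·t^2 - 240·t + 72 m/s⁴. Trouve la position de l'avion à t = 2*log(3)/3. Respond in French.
Pour résoudre ceci, nous devons prendre 1 primitive de notre équation de la vitesse v(t) = 3·exp(3·t/2). En intégrant la vitesse et en utilisant la condition initiale x(0) = 2, nous obtenons x(t) = 2·exp(3·t/2). En utilisant x(t) = 2·exp(3·t/2) et en substituant t = 2*log(3)/3, nous trouvons x = 6.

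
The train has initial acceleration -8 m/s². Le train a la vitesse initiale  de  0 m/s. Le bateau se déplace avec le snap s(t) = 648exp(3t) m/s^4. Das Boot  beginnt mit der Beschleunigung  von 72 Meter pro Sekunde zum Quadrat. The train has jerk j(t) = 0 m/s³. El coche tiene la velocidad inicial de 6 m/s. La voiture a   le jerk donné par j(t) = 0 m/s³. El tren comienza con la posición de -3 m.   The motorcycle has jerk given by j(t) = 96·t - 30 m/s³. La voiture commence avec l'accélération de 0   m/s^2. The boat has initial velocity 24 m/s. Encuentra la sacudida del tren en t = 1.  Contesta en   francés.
En utilisant j(t) = 0 et en substituant t = 1, nous trouvons j = 0.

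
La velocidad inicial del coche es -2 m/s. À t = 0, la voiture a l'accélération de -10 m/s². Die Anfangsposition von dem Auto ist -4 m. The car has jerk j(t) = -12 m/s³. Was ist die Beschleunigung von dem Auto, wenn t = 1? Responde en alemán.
Wir müssen das Integral unserer Gleichung für den Ruck j(t) = -12 1-mal finden. Das Integral von dem Ruck ist die Beschleunigung. Mit a(0) = -10 erhalten wir a(t) = -12·t - 10. Aus der Gleichung für die Beschleunigung a(t) = -12·t - 10, setzen wir t = 1 ein und erhalten a = -22.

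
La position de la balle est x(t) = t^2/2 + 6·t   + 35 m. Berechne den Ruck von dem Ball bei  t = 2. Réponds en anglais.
To solve this, we need to take 3 derivatives of our position equation x(t) = t^2/2 + 6·t + 35. Differentiating position, we get velocity: v(t) = t + 6. Differentiating velocity, we get acceleration: a(t) = 1. Differentiating acceleration, we get jerk: j(t) = 0. We have jerk j(t) = 0. Substituting t = 2: j(2) = 0.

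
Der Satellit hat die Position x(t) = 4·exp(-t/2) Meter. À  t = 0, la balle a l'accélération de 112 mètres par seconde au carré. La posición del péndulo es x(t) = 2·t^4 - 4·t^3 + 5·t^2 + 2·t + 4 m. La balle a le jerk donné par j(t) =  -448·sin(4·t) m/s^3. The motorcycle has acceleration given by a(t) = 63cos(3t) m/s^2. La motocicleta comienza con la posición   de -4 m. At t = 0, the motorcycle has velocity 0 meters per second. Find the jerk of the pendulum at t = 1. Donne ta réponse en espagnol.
Partiendo de la posición x(t) = 2·t^4 - 4·t^3 + 5·t^2 + 2·t + 4, tomamos 3 derivadas. La derivada de la posición da la velocidad: v(t) = 8·t^3 - 12·t^2 + 10·t + 2. La derivada de la velocidad da la aceleración: a(t) = 24·t^2 - 24·t + 10. La derivada de la aceleración da la sacudida: j(t) = 48·t - 24. Usando j(t) = 48·t - 24 y sustituyendo t = 1, encontramos j = 24.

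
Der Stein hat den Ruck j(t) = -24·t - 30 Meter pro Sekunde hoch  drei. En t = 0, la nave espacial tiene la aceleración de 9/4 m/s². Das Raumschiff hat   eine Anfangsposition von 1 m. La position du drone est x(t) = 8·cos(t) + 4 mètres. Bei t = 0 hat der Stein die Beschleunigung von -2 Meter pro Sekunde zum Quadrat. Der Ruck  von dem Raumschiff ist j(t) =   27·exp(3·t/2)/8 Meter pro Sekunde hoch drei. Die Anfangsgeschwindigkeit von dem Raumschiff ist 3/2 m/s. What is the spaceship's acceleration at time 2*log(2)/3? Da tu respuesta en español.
Necesitamos integrar nuestra ecuación de la sacudida j(t) = 27·exp(3·t/2)/8 1 vez. Integrando la sacudida y usando la condición inicial a(0) = 9/4, obtenemos a(t) = 9·exp(3·t/2)/4. Tenemos la aceleración a(t) = 9·exp(3·t/2)/4. Sustituyendo t = 2*log(2)/3: a(2*log(2)/3) = 9/2.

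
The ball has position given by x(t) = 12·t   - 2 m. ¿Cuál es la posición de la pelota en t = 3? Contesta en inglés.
From the given position equation x(t) = 12·t - 2, we substitute t = 3 to get x = 34.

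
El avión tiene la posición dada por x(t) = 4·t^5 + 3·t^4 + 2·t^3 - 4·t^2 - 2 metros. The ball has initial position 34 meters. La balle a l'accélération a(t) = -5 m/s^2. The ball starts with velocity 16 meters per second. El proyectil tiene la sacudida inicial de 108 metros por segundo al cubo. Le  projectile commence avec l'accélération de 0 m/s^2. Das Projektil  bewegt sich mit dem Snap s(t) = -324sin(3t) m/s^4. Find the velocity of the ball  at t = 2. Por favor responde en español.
Debemos encontrar la integral de nuestra ecuación de la aceleración a(t) = -5 1 vez. Integrando la aceleración y usando la condición inicial v(0) = 16, obtenemos v(t) = 16 - 5·t. De la ecuación de la velocidad v(t) = 16 - 5·t, sustituimos t = 2 para obtener v = 6.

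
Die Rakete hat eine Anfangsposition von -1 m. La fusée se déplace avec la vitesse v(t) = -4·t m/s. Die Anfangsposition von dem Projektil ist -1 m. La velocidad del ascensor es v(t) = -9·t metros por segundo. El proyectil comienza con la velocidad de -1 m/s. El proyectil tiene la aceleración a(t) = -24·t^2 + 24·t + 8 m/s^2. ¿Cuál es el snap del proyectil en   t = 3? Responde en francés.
En partant de l'accélération a(t) = -24·t^2 + 24·t + 8, nous prenons 2 dérivées. En prenant d/dt de a(t), nous trouvons j(t) = 24 - 48·t. En prenant d/dt de j(t), nous trouvons s(t) = -48. En utilisant s(t) = -48 et en substituant t = 3, nous trouvons s = -48.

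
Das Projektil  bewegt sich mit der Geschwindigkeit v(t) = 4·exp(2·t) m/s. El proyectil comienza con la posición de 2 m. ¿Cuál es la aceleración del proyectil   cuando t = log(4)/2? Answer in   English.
Starting from velocity v(t) = 4·exp(2·t), we take 1 derivative. Taking d/dt of v(t), we find a(t) = 8·exp(2·t). We have acceleration a(t) = 8·exp(2·t). Substituting t = log(4)/2: a(log(4)/2) = 32.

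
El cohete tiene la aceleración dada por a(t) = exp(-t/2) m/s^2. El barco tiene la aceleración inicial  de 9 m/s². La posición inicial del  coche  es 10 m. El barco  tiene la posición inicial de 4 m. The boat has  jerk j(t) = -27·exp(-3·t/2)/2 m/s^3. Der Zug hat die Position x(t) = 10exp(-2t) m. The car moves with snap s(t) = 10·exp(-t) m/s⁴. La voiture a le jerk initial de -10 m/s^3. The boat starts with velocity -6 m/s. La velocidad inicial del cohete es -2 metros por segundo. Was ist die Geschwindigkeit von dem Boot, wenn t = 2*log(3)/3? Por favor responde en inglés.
To solve this, we need to take 2 antiderivatives of our jerk equation j(t) = -27·exp(-3·t/2)/2. Integrating jerk and using the initial condition a(0) = 9, we get a(t) = 9·exp(-3·t/2). The antiderivative of acceleration is velocity. Using v(0) = -6, we get v(t) = -6·exp(-3·t/2). Using v(t) = -6·exp(-3·t/2) and substituting t = 2*log(3)/3, we find v = -2.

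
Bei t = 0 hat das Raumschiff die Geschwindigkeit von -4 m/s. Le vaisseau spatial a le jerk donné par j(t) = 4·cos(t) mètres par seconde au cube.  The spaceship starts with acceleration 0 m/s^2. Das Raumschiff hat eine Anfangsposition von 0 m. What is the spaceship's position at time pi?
We need to integrate our jerk equation j(t) = 4·cos(t) 3 times. Finding the integral of j(t) and using a(0) = 0: a(t) = 4·sin(t). Integrating acceleration and using the initial condition v(0) = -4, we get v(t) = -4·cos(t). Taking ∫v(t)dt and applying x(0) = 0, we find x(t) = -4·sin(t). We have position x(t) = -4·sin(t). Substituting t = pi: x(pi) = 0.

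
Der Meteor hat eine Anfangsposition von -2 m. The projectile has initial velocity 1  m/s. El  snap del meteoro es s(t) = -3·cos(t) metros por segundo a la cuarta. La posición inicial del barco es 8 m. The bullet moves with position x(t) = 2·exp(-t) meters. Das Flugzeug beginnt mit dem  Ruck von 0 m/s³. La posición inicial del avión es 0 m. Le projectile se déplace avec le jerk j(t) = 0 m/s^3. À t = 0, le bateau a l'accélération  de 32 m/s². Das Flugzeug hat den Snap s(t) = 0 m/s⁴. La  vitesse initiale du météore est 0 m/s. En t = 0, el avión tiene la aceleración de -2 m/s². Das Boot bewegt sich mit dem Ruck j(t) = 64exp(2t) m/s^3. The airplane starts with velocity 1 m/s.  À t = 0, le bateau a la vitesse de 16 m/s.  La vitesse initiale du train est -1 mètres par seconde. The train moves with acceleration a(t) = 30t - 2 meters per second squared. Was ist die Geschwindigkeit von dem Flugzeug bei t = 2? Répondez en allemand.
Wir müssen unsere Gleichung für den Snap s(t) = 0 3-mal integrieren. Das Integral von dem Snap, mit j(0) = 0, ergibt den Ruck: j(t) = 0. Die Stammfunktion von dem Ruck ist die Beschleunigung. Mit a(0) = -2 erhalten wir a(t) = -2. Durch Integration von der Beschleunigung und Verwendung der Anfangsbedingung v(0) = 1, erhalten wir v(t) = 1 - 2·t. Mit v(t) = 1 - 2·t und Einsetzen von t = 2, finden wir v = -3.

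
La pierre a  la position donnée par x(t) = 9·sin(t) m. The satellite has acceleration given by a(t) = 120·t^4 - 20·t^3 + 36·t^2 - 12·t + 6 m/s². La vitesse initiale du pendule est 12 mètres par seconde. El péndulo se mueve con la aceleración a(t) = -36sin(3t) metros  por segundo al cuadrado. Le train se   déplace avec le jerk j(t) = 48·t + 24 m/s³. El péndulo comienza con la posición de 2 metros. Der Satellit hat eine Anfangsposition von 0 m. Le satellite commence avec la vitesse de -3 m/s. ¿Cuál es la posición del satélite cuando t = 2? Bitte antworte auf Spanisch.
Partiendo de la aceleración a(t) = 120·t^4 - 20·t^3 + 36·t^2 - 12·t + 6, tomamos 2 antiderivadas. La integral de la aceleración, con v(0) = -3, da la velocidad: v(t) = 24·t^5 - 5·t^4 + 12·t^3 - 6·t^2 + 6·t - 3. Integrando la velocidad y usando la condición inicial x(0) = 0, obtenemos x(t) = 4·t^6 - t^5 + 3·t^4 - 2·t^3 + 3·t^2 - 3·t. Tenemos la posición x(t) = 4·t^6 - t^5 + 3·t^4 - 2·t^3 + 3·t^2 - 3·t. Sustituyendo t = 2: x(2) = 262.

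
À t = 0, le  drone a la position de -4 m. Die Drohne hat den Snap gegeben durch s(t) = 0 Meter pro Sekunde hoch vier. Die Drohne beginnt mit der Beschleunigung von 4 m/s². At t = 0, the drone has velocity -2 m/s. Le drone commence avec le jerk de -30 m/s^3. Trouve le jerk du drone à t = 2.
Nous devons trouver l'intégrale de notre équation du snap s(t) = 0 1 fois. L'intégrale du snap, avec j(0) = -30, donne le jerk: j(t) = -30. En utilisant j(t) = -30 et en substituant t = 2, nous trouvons j = -30.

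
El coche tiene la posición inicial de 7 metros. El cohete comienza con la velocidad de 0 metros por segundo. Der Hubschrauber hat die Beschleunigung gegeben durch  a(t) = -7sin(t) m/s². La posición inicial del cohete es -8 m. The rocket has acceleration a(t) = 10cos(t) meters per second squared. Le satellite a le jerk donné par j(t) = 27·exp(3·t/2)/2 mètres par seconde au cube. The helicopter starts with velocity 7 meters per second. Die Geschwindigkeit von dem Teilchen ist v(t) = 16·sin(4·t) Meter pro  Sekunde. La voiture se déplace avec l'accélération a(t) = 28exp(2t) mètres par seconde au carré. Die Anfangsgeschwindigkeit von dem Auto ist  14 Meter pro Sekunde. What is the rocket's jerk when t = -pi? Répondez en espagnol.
Debemos derivar nuestra ecuación de la aceleración a(t) = 10·cos(t) 1 vez. La derivada de la aceleración da la sacudida: j(t) = -10·sin(t). Tenemos la sacudida j(t) = -10·sin(t). Sustituyendo t = -pi: j(-pi) = 0.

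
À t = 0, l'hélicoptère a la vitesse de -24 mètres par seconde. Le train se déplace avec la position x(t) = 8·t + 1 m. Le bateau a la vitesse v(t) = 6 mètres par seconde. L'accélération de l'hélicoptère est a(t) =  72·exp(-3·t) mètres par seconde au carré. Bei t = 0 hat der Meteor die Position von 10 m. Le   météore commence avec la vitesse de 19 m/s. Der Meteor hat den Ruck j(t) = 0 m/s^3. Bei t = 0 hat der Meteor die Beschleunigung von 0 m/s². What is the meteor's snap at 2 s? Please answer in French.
Pour résoudre ceci, nous devons prendre 1 dérivée de notre équation du jerk j(t) = 0. La dérivée du jerk donne le snap: s(t) = 0. De l'équation du snap s(t) = 0, nous substituons t = 2 pour obtenir s = 0.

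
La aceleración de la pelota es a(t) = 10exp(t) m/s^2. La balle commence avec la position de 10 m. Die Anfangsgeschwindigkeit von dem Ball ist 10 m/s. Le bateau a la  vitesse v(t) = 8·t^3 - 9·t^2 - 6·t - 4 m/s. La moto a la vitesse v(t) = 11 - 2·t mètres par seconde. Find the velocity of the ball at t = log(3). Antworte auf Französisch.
Nous devons trouver l'intégrale de notre équation de l'accélération a(t) = 10·exp(t) 1 fois. En prenant ∫a(t)dt et en appliquant v(0) = 10, nous trouvons v(t) = 10·exp(t). Nous avons la vitesse v(t) = 10·exp(t). En substituant t = log(3): v(log(3)) = 30.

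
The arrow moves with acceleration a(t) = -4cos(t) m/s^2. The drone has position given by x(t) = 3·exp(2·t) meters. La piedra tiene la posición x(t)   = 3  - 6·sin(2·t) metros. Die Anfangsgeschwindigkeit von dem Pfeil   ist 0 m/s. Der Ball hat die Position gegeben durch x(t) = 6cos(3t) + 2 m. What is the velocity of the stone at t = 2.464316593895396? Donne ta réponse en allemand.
Um dies zu lösen, müssen wir 1 Ableitung unserer Gleichung für die Position x(t) = 3 - 6·sin(2·t) nehmen. Mit d/dt von x(t) finden wir v(t) = -12·cos(2·t). Wir haben die Geschwindigkeit v(t) = -12·cos(2·t). Durch Einsetzen von t = 2.464316593895396: v(2.464316593895396) = -2.57475388939169.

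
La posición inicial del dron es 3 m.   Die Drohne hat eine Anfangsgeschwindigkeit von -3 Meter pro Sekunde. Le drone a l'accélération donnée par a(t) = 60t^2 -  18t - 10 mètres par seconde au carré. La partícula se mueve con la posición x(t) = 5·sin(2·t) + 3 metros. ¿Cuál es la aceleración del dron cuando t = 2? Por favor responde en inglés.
We have acceleration a(t) = 60·t^2 - 18·t - 10. Substituting t = 2: a(2) = 194.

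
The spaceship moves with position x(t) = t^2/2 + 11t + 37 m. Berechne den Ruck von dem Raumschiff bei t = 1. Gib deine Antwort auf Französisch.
Pour résoudre ceci, nous devons prendre 3 dérivées de notre équation de la position x(t) = t^2/2 + 11·t + 37. La dérivée de la position donne la vitesse: v(t) = t + 11. En dérivant la vitesse, nous obtenons l'accélération: a(t) = 1. La dérivée de l'accélération donne le jerk: j(t) = 0. Nous avons le jerk j(t) = 0. En substituant t = 1: j(1) = 0.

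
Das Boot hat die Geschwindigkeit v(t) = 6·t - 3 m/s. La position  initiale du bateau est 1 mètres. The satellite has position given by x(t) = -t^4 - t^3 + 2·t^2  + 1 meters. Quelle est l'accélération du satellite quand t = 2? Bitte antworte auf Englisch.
We must differentiate our position equation x(t) = -t^4 - t^3 + 2·t^2 + 1 2 times. The derivative of position gives velocity: v(t) = -4·t^3 - 3·t^2 + 4·t. Differentiating velocity, we get acceleration: a(t) = -12·t^2 - 6·t + 4. Using a(t) = -12·t^2 - 6·t + 4 and substituting t = 2, we find a = -56.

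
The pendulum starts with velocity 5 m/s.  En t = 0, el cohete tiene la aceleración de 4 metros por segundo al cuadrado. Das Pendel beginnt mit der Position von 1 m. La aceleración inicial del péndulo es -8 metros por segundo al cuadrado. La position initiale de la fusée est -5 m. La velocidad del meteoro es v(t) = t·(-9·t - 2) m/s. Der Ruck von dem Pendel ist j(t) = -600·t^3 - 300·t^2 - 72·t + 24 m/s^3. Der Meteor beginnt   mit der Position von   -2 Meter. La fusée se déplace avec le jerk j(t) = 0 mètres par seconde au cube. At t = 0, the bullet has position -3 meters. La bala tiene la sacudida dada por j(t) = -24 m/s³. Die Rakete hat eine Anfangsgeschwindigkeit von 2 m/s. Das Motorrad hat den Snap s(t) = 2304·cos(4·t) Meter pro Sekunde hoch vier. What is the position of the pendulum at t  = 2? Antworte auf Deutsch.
Ausgehend von dem Ruck j(t) = -600·t^3 - 300·t^2 - 72·t + 24, nehmen wir 3 Stammfunktionen. Das Integral von dem Ruck, mit a(0) = -8, ergibt die Beschleunigung: a(t) = -150·t^4 - 100·t^3 - 36·t^2 + 24·t - 8. Die Stammfunktion von der Beschleunigung ist die Geschwindigkeit. Mit v(0) = 5 erhalten wir v(t) = -30·t^5 - 25·t^4 - 12·t^3 + 12·t^2 - 8·t + 5. Die Stammfunktion von der Geschwindigkeit ist die Position. Mit x(0) = 1 erhalten wir x(t) = -5·t^6 - 5·t^5 - 3·t^4 + 4·t^3 - 4·t^2 + 5·t + 1. Wir haben die Position x(t) = -5·t^6 - 5·t^5 - 3·t^4 + 4·t^3 - 4·t^2 + 5·t + 1. Durch Einsetzen von t = 2: x(2) = -501.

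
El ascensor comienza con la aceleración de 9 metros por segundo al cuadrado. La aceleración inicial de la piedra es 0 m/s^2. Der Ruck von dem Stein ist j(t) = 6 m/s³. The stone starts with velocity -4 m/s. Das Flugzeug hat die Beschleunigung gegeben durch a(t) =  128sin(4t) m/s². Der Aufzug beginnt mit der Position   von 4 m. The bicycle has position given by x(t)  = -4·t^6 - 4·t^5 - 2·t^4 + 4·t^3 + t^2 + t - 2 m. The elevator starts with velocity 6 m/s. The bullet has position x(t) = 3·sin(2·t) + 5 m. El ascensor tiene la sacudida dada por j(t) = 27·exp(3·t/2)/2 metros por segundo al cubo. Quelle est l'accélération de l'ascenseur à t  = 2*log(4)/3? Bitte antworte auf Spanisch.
Partiendo de la sacudida j(t) = 27·exp(3·t/2)/2, tomamos 1 integral. Integrando la sacudida y usando la condición inicial a(0) = 9, obtenemos a(t) = 9·exp(3·t/2). De la ecuación de la aceleración a(t) = 9·exp(3·t/2), sustituimos t = 2*log(4)/3 para obtener a = 36.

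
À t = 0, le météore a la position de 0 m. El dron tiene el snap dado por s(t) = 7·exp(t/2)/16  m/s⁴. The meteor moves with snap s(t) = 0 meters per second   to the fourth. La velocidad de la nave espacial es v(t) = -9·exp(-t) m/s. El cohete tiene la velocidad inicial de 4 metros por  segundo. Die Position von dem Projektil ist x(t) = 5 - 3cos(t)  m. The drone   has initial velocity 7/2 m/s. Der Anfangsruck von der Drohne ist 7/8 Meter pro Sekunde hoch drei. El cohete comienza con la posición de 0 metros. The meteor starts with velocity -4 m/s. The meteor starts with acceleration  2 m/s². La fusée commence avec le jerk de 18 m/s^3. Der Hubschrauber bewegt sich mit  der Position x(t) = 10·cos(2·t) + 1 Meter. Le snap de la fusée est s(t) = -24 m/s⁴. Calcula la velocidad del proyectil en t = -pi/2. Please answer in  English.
We must differentiate our position equation x(t) = 5 - 3·cos(t) 1 time. The derivative of position gives velocity: v(t) = 3·sin(t). From the given velocity equation v(t) = 3·sin(t), we substitute t = -pi/2 to get v = -3.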